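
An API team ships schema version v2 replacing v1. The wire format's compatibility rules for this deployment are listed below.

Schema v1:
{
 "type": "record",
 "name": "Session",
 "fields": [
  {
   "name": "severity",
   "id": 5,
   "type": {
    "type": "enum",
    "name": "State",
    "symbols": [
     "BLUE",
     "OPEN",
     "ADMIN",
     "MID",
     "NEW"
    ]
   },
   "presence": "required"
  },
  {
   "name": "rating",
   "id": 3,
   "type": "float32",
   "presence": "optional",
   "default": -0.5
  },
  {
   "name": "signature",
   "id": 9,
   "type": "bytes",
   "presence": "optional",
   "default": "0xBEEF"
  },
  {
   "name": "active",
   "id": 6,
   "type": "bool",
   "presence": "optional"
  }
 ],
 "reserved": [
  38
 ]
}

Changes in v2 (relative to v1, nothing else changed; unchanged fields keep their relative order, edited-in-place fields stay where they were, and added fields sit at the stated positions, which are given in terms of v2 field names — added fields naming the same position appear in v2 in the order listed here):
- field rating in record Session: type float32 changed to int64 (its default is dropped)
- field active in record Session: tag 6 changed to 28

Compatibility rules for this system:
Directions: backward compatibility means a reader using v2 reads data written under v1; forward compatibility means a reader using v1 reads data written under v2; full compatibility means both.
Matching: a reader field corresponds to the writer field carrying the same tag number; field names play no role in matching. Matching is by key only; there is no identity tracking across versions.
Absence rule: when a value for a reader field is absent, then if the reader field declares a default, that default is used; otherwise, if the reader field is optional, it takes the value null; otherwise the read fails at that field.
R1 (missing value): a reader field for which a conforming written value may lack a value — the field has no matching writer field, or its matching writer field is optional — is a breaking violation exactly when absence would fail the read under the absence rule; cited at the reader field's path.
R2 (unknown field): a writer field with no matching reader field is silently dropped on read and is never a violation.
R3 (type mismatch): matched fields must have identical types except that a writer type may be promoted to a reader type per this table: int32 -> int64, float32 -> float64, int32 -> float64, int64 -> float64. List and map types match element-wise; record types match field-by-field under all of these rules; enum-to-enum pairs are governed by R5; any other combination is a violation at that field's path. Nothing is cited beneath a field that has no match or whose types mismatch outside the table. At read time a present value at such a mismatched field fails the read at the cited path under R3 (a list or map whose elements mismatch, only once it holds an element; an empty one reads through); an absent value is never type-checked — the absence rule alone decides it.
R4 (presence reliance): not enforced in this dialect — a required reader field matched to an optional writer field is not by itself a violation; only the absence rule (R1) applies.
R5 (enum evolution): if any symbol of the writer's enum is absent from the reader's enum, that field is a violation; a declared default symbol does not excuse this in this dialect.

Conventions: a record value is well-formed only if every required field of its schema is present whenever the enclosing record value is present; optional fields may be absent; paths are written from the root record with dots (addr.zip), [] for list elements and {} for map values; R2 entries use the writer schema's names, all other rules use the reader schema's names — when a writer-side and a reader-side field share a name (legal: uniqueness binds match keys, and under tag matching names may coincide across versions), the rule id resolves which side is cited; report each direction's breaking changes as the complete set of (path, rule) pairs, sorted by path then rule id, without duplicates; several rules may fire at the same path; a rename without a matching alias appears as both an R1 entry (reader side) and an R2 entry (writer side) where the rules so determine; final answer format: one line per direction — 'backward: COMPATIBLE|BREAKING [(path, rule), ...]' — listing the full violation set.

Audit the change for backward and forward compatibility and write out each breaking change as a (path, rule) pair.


arrows below run writer -> reader for Session
backward on Session — v2 reading data written by v1:
  severity: paired with writer severity (State -> State; writer required)
  rating: paired with writer rating (float32 -> int64; writer optional)
  signature: paired with writer signature (bytes -> bytes; writer optional)
  active: no writer match
  writer field active has no reader counterpart
  breaking: (rating, R3)
  => 1 violation(s): backward is BREAKING for Session
forward on Session — v1 reading data written by v2:
  severity: paired with writer severity (State -> State; writer required)
  rating: paired with writer rating (int64 -> float32; writer optional)
  signature: paired with writer signature (bytes -> bytes; writer optional)
  active: no writer match
  writer field active has no reader counterpart
  breaking: (rating, R3)
  => 1 violation(s): forward is BREAKING for Session

backward: BREAKING [(rating, R3)]; forward: BREAKING [(rating, R3)]


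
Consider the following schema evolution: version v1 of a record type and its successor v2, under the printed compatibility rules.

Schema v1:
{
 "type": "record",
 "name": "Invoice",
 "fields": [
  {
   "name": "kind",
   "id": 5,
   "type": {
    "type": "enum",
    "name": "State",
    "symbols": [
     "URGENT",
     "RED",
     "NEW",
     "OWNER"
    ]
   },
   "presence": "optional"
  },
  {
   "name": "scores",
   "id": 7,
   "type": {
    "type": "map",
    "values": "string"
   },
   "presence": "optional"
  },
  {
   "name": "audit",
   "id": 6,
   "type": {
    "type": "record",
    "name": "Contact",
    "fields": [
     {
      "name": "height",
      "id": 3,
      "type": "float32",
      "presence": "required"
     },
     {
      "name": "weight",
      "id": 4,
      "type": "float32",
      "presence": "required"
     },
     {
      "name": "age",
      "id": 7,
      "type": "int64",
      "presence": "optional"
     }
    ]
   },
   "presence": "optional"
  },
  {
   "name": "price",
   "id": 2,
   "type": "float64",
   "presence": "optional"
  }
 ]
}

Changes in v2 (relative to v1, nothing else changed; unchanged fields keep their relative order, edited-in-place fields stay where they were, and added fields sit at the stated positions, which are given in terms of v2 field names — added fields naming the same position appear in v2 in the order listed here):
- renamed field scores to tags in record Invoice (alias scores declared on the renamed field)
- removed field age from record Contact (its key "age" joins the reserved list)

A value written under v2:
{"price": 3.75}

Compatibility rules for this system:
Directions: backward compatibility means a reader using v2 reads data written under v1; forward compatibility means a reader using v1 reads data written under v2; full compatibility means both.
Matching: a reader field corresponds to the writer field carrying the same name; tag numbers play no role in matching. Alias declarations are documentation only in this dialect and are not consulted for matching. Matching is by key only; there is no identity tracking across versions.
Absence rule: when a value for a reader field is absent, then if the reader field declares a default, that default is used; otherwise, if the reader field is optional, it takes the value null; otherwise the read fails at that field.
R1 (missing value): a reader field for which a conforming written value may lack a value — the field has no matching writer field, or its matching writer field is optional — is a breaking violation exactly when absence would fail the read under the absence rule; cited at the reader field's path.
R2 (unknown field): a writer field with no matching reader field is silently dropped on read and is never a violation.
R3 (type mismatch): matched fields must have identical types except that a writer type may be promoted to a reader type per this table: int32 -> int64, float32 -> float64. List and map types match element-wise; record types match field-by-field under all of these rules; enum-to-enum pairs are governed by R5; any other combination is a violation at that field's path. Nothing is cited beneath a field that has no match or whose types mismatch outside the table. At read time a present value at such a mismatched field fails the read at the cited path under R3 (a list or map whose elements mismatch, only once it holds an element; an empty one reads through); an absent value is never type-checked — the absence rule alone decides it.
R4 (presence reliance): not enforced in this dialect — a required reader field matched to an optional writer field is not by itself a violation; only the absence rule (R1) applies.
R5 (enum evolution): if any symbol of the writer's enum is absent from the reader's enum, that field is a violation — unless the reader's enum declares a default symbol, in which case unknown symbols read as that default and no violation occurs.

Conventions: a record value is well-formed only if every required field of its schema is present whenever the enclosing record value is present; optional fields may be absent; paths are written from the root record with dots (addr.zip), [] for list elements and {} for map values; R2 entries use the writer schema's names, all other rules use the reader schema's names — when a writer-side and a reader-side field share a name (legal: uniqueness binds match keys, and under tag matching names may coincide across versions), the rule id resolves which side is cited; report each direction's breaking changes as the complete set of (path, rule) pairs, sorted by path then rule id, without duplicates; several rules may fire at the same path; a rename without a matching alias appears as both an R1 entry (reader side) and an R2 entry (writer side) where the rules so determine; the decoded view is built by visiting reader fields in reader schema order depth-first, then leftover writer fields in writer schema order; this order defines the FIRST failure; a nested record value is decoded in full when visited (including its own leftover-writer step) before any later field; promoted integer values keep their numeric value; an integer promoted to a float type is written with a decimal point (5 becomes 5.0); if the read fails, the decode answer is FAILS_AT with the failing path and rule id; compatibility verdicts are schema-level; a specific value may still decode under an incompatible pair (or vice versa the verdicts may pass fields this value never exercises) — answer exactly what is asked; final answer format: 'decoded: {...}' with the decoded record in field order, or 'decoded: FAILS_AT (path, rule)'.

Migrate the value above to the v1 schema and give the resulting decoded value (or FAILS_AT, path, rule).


the writer's type comes first in each Invoice pair
migrating the Invoice value to v1:
  kind := null (missing; optional => null)
  scores := null (missing; optional => null)
  audit := null (missing; optional => null)
  price := 3.75
  => decoded: {"kind": null, "scores": null, "audit": null, "price": 3.75}
checking off the Invoice differences that do not matter here:
  renamed field scores to tags in record Invoice (alias scores declared on the renamed field) -> fires no rule on Invoice under this dialect and leaves the result unchanged
  removed field age from record Contact (its key "age" joins the reserved list) -> fires no rule on Invoice under this dialect and leaves the result unchanged

decoded: {"kind": null, "scores": null, "audit": null, "price": 3.75}


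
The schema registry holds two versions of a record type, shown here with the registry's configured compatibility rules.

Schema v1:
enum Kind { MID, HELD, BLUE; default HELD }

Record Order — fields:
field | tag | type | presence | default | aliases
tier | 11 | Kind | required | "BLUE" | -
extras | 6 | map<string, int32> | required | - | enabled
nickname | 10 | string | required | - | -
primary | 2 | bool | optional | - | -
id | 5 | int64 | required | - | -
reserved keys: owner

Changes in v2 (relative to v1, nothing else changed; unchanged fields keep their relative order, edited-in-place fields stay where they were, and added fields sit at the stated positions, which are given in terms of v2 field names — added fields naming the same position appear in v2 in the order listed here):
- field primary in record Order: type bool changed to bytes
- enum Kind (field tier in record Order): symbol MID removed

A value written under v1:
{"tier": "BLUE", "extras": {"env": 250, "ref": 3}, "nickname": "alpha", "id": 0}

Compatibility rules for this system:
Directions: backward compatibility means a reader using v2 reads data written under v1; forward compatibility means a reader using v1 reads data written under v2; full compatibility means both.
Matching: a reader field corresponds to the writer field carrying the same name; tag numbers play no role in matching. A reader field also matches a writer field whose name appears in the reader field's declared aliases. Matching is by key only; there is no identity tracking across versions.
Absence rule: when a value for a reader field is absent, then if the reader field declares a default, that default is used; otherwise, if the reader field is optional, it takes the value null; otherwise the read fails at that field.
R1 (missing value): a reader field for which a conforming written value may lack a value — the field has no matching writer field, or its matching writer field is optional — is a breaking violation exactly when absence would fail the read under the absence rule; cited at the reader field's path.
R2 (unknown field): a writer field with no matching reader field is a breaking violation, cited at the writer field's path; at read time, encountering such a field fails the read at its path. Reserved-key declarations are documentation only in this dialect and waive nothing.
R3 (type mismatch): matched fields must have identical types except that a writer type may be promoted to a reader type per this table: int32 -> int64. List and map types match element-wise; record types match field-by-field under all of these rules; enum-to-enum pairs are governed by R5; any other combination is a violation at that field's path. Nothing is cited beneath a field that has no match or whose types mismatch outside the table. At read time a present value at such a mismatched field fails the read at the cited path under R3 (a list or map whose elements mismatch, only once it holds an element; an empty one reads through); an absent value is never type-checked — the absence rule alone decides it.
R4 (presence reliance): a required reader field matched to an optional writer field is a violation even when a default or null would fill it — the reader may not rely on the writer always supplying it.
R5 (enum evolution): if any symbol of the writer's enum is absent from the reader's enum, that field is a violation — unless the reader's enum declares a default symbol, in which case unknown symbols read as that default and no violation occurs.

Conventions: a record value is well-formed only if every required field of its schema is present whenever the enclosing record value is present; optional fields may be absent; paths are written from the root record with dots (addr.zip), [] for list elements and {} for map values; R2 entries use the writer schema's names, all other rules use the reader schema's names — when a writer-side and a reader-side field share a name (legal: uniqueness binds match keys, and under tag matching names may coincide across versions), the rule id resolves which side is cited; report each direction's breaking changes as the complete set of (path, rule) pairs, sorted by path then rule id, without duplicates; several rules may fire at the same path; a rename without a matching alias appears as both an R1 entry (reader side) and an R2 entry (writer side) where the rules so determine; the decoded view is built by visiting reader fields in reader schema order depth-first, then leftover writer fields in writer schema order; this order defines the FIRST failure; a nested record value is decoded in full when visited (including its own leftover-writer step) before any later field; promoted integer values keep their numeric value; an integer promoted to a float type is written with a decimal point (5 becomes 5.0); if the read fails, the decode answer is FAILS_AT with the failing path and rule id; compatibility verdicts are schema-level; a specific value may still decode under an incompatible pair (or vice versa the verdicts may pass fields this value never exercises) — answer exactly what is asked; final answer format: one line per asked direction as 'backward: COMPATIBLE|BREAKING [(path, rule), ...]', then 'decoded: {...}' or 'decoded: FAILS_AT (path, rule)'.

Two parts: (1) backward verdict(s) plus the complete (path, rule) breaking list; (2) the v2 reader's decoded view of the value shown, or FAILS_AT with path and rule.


backward: BREAKING [(primary, R3)]; decoded: {"tier": "BLUE", "extras": {"env": 250, "ref": 3}, "nickname": "alpha", "primary": null, "id": 0}

each type pair in Order: writer, then reader
backward for Order (reader v2, writer v1):
  tier: Kind -> Kind, writer required; from tier
  extras: map<string, int32> -> map<string, int32>, writer required; from extras
  nickname: string -> string, writer required; from nickname
  primary: bool -> bytes, writer optional; from primary
  id: int64 -> int64, writer required; from id
  violation R3 at primary
  backward on Order therefore BREAKING (1)
decode walk for Order under reader schema v2:
  tier := "BLUE"
  extras := {"env": 250, "ref": 3}
  nickname := "alpha"
  primary := null (not supplied -> null)
  id := 0
  => decoded: {"tier": "BLUE", "extras": {"env": 250, "ref": 3}, "nickname": "alpha", "primary": null, "id": 0}
diffs on Order not affecting the asked answer:
  enum Kind (field tier in record Order): symbol MID removed -> fires no rule on Order, leaving the asked answer as it is


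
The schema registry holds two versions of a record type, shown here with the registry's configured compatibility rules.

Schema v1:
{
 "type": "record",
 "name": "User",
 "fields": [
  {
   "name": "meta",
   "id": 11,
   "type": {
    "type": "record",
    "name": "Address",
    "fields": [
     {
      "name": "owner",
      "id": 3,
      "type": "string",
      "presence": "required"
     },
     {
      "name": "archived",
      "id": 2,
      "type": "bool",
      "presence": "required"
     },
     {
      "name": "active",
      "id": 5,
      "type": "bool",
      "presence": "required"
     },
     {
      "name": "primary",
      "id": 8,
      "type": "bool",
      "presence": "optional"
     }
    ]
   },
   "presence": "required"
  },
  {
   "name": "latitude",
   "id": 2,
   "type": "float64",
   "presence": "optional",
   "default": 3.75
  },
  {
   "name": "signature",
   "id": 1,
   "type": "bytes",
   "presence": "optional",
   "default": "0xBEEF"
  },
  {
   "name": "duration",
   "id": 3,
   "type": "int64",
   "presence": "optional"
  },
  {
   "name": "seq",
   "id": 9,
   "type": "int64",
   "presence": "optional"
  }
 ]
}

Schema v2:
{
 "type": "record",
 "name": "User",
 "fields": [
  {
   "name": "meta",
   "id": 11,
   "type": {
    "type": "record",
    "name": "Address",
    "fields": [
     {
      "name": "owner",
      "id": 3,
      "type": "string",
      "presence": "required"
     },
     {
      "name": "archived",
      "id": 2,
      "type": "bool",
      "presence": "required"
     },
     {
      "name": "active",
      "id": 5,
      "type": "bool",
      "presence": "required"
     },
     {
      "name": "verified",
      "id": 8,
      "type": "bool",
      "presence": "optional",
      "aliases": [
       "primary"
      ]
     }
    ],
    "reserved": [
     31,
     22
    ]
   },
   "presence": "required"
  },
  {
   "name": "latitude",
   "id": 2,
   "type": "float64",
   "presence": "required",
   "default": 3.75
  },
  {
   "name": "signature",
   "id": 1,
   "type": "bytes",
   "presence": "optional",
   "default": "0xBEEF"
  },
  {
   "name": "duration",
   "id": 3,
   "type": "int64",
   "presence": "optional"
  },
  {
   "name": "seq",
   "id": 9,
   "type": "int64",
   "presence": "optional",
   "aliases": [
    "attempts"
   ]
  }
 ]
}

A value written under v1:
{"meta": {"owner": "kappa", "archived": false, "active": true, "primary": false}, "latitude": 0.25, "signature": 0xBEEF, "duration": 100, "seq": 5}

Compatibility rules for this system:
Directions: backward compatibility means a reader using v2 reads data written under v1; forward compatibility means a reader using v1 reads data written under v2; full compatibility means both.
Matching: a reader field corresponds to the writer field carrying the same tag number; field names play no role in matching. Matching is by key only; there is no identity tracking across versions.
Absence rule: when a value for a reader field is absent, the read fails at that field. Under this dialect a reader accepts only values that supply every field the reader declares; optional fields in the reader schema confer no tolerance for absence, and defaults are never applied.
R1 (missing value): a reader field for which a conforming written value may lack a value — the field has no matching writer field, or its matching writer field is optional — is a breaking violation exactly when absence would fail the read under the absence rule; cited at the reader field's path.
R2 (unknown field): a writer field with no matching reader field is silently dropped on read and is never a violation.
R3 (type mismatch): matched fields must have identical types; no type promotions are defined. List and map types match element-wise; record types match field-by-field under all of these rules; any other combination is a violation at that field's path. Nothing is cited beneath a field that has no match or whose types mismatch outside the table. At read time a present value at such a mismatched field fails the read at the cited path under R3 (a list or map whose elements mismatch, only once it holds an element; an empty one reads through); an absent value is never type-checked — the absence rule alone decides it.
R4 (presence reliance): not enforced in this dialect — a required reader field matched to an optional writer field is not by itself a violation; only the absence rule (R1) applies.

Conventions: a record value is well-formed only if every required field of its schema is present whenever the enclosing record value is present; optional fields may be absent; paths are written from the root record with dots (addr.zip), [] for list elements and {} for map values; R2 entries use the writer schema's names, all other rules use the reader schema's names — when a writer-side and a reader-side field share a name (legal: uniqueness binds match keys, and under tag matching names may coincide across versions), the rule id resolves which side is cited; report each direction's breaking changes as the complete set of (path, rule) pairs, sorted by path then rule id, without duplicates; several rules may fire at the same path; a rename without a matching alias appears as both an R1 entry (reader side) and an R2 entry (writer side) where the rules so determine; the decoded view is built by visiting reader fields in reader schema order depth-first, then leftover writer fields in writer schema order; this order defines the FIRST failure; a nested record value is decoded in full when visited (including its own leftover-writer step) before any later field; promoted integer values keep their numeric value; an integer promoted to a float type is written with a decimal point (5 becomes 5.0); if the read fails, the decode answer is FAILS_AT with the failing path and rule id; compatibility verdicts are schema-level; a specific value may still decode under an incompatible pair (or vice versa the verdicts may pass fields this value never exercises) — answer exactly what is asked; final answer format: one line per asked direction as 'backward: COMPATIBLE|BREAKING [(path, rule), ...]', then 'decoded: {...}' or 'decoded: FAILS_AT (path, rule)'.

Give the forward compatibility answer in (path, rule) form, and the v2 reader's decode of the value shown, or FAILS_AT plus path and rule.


forward: BREAKING [(duration, R1), (meta.primary, R1), (seq, R1), (signature, R1)]; decoded: {"meta": {"owner": "kappa", "archived": false, "active": true, "verified": false}, "latitude": 0.25, "signature": 0xBEEF, "duration": 100, "seq": 5}

in User below, arrows point writer -> reader
checking forward for User: reader v1 against writer v2:
  meta: paired with writer meta (Address -> Address; writer required)
  latitude: paired with writer latitude (float64 -> float64; writer required)
  signature: paired with writer signature (bytes -> bytes; writer optional)
  duration: paired with writer duration (int64 -> int64; writer optional)
  seq: paired with writer seq (int64 -> int64; writer optional)
  meta.owner: paired with writer meta.owner (string -> string; writer required)
  meta.archived: paired with writer meta.archived (bool -> bool; writer required)
  meta.active: paired with writer meta.active (bool -> bool; writer required)
  meta.primary: paired with writer meta.verified (bool -> bool; writer optional)
  R1 fires at duration
  R1 fires at meta.primary
  R1 fires at seq
  R1 fires at signature
  forward on User therefore BREAKING (4)
decode (reader v2):
  meta.owner := "kappa"
  meta.archived := false
  meta.active := true
  meta.verified := false (from writer primary)
  latitude := 0.25
  signature := 0xBEEF
  duration := 100
  seq := 5
  => decoded: {"meta": {"owner": "kappa", "archived": false, "active": true, "verified": false}, "latitude": 0.25, "signature": 0xBEEF, "duration": 100, "seq": 5}


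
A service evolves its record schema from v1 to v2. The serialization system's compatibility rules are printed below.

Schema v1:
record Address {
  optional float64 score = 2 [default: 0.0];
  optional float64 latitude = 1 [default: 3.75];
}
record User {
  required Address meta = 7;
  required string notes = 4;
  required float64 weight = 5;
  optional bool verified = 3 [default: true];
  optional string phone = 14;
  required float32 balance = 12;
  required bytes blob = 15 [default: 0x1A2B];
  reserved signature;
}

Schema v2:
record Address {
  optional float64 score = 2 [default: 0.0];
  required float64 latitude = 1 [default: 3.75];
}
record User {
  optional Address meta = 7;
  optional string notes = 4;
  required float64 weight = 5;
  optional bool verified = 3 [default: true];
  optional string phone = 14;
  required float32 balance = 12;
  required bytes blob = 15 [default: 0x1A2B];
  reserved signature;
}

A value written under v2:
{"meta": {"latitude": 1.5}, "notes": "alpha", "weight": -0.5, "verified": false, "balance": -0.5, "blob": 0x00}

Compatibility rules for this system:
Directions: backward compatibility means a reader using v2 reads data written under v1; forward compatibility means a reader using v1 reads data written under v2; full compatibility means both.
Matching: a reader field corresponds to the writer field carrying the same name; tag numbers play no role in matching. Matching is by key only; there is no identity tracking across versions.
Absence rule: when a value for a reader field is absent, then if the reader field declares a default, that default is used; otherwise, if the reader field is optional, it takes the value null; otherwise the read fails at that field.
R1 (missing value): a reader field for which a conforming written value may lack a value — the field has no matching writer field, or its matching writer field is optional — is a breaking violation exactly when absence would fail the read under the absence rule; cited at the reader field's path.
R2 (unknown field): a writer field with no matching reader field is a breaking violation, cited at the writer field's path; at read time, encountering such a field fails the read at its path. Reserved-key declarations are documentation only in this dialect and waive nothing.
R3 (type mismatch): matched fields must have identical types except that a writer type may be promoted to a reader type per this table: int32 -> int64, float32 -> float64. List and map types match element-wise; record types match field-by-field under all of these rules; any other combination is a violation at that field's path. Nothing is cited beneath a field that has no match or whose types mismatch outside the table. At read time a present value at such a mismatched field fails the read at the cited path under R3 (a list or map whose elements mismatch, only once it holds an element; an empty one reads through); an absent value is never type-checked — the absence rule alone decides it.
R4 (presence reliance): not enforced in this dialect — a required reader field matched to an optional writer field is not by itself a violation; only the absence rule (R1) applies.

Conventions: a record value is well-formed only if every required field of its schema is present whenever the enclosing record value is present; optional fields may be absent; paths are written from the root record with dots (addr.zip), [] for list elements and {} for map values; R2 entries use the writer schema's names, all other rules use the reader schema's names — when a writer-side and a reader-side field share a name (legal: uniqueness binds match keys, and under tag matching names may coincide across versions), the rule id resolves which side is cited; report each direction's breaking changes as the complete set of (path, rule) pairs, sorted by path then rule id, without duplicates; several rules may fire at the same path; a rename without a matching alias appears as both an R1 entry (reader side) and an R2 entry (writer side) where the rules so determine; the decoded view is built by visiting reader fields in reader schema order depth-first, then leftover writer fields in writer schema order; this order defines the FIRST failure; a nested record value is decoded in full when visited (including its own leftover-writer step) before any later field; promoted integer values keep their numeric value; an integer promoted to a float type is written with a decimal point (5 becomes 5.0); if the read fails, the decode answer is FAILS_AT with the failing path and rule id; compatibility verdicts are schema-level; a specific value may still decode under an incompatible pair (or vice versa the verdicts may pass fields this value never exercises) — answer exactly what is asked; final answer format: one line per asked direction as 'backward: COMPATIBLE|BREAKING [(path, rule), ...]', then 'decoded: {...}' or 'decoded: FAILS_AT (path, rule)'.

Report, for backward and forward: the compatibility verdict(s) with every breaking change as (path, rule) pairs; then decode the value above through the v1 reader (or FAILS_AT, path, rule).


each type pair in User: writer, then reader
checking backward for User: reader v2 against writer v1:
  writer required, Address -> Address: reader meta maps from writer meta
  writer required, string -> string: reader notes maps from writer notes
  writer required, float64 -> float64: reader weight maps from writer weight
  writer optional, bool -> bool: reader verified maps from writer verified
  writer optional, string -> string: reader phone maps from writer phone
  writer required, float32 -> float32: reader balance maps from writer balance
  writer required, bytes -> bytes: reader blob maps from writer blob
  writer optional, float64 -> float64: reader meta.score maps from writer meta.score
  writer optional, float64 -> float64: reader meta.latitude maps from writer meta.latitude
  nothing fires on User: backward is COMPATIBLE
checking forward for User: reader v1 against writer v2:
  writer optional, Address -> Address: reader meta maps from writer meta
  writer optional, string -> string: reader notes maps from writer notes
  writer required, float64 -> float64: reader weight maps from writer weight
  writer optional, bool -> bool: reader verified maps from writer verified
  writer optional, string -> string: reader phone maps from writer phone
  writer required, float32 -> float32: reader balance maps from writer balance
  writer required, bytes -> bytes: reader blob maps from writer blob
  writer optional, float64 -> float64: reader meta.score maps from writer meta.score
  writer required, float64 -> float64: reader meta.latitude maps from writer meta.latitude
  R1 fires at meta
  R1 fires at notes
  forward on User therefore BREAKING (2)
decoding the User value with the v1 reader:
  meta.score := 0.0 (absent -> default)
  meta.latitude := 1.5
  notes := "alpha"
  weight := -0.5
  verified := false
  phone := null (absent, optional -> null)
  balance := -0.5
  blob := 0x00
  => decoded: {"meta": {"score": 0.0, "latitude": 1.5}, "notes": "alpha", "weight": -0.5, "verified": false, "phone": null, "balance": -0.5, "blob": 0x00}

backward: COMPATIBLE []; forward: BREAKING [(meta, R1), (notes, R1)]; decoded: {"meta": {"score": 0.0, "latitude": 1.5}, "notes": "alpha", "weight": -0.5, "verified": false, "phone": null, "balance": -0.5, "blob": 0x00}


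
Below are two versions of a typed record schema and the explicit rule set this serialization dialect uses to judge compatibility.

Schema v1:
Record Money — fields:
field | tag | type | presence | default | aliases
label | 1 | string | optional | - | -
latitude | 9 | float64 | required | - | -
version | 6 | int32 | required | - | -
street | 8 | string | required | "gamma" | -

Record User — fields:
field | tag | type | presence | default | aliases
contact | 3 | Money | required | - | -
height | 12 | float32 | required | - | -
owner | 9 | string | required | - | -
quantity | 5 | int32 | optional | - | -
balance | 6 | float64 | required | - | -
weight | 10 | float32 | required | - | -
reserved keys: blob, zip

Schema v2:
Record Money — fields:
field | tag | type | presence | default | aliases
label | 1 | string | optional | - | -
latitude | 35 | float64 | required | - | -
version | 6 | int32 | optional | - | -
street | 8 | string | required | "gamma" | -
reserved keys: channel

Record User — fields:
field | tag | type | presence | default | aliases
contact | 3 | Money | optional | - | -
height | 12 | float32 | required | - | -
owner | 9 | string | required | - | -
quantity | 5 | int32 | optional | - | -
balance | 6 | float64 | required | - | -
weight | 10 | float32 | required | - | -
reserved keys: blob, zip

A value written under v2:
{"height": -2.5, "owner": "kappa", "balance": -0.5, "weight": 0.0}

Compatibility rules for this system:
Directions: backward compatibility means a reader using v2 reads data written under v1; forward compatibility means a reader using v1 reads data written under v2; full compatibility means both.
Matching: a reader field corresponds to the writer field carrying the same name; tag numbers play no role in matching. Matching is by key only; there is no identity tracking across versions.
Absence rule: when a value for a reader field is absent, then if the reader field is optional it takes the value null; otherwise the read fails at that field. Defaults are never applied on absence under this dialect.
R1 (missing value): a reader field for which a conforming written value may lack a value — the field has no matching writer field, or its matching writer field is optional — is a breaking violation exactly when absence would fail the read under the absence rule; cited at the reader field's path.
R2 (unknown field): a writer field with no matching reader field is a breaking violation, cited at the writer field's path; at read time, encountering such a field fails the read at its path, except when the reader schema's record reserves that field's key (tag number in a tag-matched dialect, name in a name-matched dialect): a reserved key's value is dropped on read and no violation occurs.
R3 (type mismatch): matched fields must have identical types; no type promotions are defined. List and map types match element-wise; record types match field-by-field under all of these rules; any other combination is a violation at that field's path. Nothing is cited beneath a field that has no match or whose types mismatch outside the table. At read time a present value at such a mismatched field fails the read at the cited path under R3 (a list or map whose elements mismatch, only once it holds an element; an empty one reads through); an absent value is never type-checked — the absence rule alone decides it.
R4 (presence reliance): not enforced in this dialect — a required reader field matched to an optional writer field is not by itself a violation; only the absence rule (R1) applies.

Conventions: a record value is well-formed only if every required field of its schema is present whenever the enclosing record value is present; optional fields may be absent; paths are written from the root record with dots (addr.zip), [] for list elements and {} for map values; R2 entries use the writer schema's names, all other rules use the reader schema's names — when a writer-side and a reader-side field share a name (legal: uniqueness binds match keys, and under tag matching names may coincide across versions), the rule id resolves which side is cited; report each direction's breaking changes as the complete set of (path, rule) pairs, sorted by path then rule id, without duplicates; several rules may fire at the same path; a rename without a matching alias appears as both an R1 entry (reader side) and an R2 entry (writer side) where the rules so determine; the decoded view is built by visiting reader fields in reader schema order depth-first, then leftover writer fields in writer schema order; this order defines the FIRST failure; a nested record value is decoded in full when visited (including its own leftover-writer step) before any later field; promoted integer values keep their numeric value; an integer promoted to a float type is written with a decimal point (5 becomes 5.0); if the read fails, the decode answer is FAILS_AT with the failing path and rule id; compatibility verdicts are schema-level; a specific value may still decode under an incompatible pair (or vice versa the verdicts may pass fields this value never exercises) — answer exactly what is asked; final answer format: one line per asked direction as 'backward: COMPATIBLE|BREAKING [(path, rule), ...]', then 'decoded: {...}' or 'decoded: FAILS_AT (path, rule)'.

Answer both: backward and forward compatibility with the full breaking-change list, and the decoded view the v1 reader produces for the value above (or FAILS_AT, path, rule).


backward: COMPATIBLE []; forward: BREAKING [(contact, R1), (contact.version, R1)]; decoded: FAILS_AT (contact, R1)

arrows below run writer -> reader for User
backward on User — v2 reading data written by v1:
  Money -> Money, writer required: contact aligns to contact
  float32 -> float32, writer required: height aligns to height
  string -> string, writer required: owner aligns to owner
  int32 -> int32, writer optional: quantity aligns to quantity
  float64 -> float64, writer required: balance aligns to balance
  float32 -> float32, writer required: weight aligns to weight
  string -> string, writer optional: contact.label aligns to contact.label
  float64 -> float64, writer required: contact.latitude aligns to contact.latitude
  int32 -> int32, writer required: contact.version aligns to contact.version
  string -> string, writer required: contact.street aligns to contact.street
  nothing fires on User: backward is COMPATIBLE
forward on User — v1 reading data written by v2:
  Money -> Money, writer optional: contact aligns to contact
  float32 -> float32, writer required: height aligns to height
  string -> string, writer required: owner aligns to owner
  int32 -> int32, writer optional: quantity aligns to quantity
  float64 -> float64, writer required: balance aligns to balance
  float32 -> float32, writer required: weight aligns to weight
  string -> string, writer optional: contact.label aligns to contact.label
  float64 -> float64, writer required: contact.latitude aligns to contact.latitude
  int32 -> int32, writer optional: contact.version aligns to contact.version
  string -> string, writer required: contact.street aligns to contact.street
  R1 fires at contact
  R1 fires at contact.version
  => forward: BREAKING (2)
decode (reader v1):
  read fails at contact under R1 (no fill)
  => FAILS_AT (contact, R1)
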